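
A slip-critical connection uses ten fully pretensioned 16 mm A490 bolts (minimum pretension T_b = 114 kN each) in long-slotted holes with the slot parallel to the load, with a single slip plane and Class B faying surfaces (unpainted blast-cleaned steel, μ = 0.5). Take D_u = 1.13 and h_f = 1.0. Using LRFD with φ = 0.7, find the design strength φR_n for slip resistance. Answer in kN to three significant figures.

451 kN

R_n = μ · D_u · h_f · T_b · n_s · n_b = 0.5 × 1.13 × 1.0 × 114 × 1 × 10 = 644.1 kN.
Design strength φR_n = 0.7 × 644.1 = 451 kN.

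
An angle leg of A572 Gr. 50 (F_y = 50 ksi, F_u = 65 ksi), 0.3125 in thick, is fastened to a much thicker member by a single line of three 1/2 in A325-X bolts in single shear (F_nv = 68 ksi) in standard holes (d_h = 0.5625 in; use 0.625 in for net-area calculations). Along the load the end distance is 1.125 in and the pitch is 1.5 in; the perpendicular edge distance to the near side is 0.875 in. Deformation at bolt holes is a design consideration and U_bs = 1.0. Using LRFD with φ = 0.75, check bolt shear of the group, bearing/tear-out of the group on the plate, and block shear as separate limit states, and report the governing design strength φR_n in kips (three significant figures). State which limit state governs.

Bolt shear: A_b = π·0.5²/4 = 0.1963 in²; R_n = 68 × 0.1963 × 3 × 1 = 40.06 kips → 0.75 × 40.06 = 30 kips.
Bearing: edge l_c = 0.8438, r_n = 20.57 kips; interior l_c = 0.9375, r_n = 22.85 kips; R_n = 20.57 + 2·22.85 = 66.27 kips → 49.7 kips.
Block shear: A_gv = 1.289, A_nv = 0.8008, A_nt = 0.1758 in²; R_n = min(0.6F_uA_nv, 0.6F_yA_gv) + U_bs·F_u·A_nt = 42.66 kips → 32 kips.
Bolt shear governs: 30 kips.

30 kips (bolt shear governs)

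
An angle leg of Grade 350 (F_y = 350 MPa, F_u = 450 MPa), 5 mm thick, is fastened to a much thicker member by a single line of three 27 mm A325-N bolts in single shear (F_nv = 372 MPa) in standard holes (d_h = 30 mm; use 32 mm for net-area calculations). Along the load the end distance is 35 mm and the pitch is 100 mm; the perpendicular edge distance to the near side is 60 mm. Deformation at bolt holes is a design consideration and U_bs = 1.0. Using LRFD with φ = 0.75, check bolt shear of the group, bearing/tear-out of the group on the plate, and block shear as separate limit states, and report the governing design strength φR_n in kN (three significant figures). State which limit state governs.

Bolt shear: A_b = π·27²/4 = 572.6 mm²; R_n = 372 × 572.6 × 3 × 1 / 1000 = 639 kN → 0.75 × 639 = 479 kN.
Bearing: edge l_c = 20, r_n = 54 kN; interior l_c = 70, r_n = 145.8 kN; R_n = 54 + 2·145.8 = 345.6 kN → 259 kN.
Block shear: A_gv = 1175, A_nv = 775, A_nt = 220 mm²; R_n = min(0.6F_uA_nv, 0.6F_yA_gv) + U_bs·F_u·A_nt = 308.2 kN → 231 kN.
Block shear governs: 231 kN.

231 kN (block shear governs)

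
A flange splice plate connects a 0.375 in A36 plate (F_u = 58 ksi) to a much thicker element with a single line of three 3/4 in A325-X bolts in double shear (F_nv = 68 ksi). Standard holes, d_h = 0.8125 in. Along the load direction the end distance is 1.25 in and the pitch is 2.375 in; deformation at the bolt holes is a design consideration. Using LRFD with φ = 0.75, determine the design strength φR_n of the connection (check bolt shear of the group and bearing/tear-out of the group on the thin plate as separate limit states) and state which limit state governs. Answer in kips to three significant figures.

Bolt shear: A_b = π·0.75²/4 = 0.4418 in²; R_n = 68 × 0.4418 × 3 × 2 = 180.2 kips → 0.75 × 180.2 = 135 kips.
Bearing (1.2 l_c t F_u ≤ 2.4 d t F_u): upper limit = 2.4·0.75·0.375·58 = 39.15 kips.
  Edge l_c = 1.25 − 0.8125/2 = 0.8438 → r_n = 22.02 kips; interior l_c = 2.375 − 0.8125 = 1.562 → r_n = 39.15 kips.
  R_n,bearing = 1·22.02 + 2·39.15 = 100.3 kips → 0.75 × 100.3 = 75.2 kips.
Bearing governs: 75.2 kips.

75.2 kips (bearing governs)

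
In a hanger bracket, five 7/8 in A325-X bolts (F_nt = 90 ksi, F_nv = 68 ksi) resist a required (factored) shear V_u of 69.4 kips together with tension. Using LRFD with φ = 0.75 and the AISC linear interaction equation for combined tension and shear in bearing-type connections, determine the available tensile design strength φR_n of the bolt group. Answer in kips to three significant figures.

A_b = π·0.875²/4 = 0.6013 in²; f_rv = 69.4 / (5 × 0.6013) = 23.08 ksi.
F'_nt = 1.3 F_nt − (F_nt / φF_nv) f_rv = 1.3·90 − (90/(0.75·68))·23.08 = 76.27 ksi, capped at F_nt → F'_nt = 76.27 ksi.
R_n = F'_nt · A_b · n = 76.27 × 0.6013 × 5 = 229.3 kips.
Design strength φR_n = 0.75 × 229.3 = 172 kips.

172 kips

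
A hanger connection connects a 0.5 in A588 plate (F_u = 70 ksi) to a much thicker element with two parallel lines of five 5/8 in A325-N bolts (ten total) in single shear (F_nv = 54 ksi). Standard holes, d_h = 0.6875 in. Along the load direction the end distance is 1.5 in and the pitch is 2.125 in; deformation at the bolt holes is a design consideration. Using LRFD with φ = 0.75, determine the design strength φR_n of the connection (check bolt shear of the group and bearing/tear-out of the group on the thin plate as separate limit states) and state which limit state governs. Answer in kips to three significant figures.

124 kips (bolt shear governs)

Bolt shear: A_b = π·0.625²/4 = 0.3068 in²; R_n = 54 × 0.3068 × 10 × 1 = 165.7 kips → 0.75 × 165.7 = 124 kips.
Bearing (1.2 l_c t F_u ≤ 2.4 d t F_u): upper limit = 2.4·0.625·0.5·70 = 52.5 kips.
  Edge l_c = 1.5 − 0.6875/2 = 1.156 → r_n = 48.56 kips; interior l_c = 2.125 − 0.6875 = 1.438 → r_n = 52.5 kips.
  R_n,bearing = 2·48.56 + 8·52.5 = 517.1 kips → 0.75 × 517.1 = 388 kips.
Bolt shear governs: 124 kips.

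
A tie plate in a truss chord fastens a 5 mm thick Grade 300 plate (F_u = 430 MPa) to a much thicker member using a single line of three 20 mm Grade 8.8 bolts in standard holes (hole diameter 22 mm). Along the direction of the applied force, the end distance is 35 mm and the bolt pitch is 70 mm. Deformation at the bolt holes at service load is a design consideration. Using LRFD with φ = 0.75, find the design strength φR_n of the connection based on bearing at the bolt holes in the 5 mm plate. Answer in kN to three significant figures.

201 kN

Per bolt r_n = 1.2 l_c t F_u ≤ 2.4 d t F_u; upper limit = 2.4 × 20 × 5 × 430 / 1000 = 103.2 kN.
Edge bolt: l_c = 35 − 22/2 = 24 mm → 1.2 × 24 × 5 × 430 / 1000 = 61.92 → r_n = 61.92 kN.
Interior bolts: l_c = 70 − 22 = 48 mm → 1.2 × 48 × 5 × 430 / 1000 = 123.8 → r_n = 103.2 kN.
R_n = 1 × 61.92 + 2 × 103.2 = 268.3 kN.
Design strength φR_n = 0.75 × 268.3 = 201 kN.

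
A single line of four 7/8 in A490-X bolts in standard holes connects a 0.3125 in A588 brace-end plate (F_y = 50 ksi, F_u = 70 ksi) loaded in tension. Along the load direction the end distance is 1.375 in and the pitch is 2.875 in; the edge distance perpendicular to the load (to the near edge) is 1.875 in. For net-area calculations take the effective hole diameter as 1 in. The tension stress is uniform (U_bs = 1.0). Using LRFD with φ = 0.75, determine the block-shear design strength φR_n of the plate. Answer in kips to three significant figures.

86.5 kips

Shear plane L_v = 1.375 + 3·2.875 = 10 in; A_gv = 10 × 0.3125 = 3.125 in².
A_nv = (10 − 3.5·1) × 0.3125 = 2.031 in².
A_nt = (1.875 − 0.5·1) × 0.3125 = 0.4297 in².
0.6 F_u A_nv = 85.31 kips; 0.6 F_y A_gv = 93.75 kips → shear rupture governs the shear term.
R_n = 85.31 + 1.0 × 70 × 0.4297 = 115.4 kips.
Design strength φR_n = 0.75 × 115.4 = 86.5 kips.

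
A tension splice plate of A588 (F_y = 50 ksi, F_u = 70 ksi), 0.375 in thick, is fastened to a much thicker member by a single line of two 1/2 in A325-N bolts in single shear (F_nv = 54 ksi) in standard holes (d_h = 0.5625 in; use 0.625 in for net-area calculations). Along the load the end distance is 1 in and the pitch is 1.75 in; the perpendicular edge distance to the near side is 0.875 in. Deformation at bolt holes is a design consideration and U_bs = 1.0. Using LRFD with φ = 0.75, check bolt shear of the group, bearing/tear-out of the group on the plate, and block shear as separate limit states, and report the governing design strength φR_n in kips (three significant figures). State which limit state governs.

Bolt shear: A_b = π·0.5²/4 = 0.1963 in²; R_n = 54 × 0.1963 × 2 × 1 = 21.21 kips → 0.75 × 21.21 = 15.9 kips.
Bearing: edge l_c = 0.7188, r_n = 22.64 kips; interior l_c = 1.188, r_n = 31.5 kips; R_n = 22.64 + 1·31.5 = 54.14 kips → 40.6 kips.
Block shear: A_gv = 1.031, A_nv = 0.6797, A_nt = 0.2109 in²; R_n = min(0.6F_uA_nv, 0.6F_yA_gv) + U_bs·F_u·A_nt = 43.31 kips → 32.5 kips.
Bolt shear governs: 15.9 kips.

15.9 kips (bolt shear governs)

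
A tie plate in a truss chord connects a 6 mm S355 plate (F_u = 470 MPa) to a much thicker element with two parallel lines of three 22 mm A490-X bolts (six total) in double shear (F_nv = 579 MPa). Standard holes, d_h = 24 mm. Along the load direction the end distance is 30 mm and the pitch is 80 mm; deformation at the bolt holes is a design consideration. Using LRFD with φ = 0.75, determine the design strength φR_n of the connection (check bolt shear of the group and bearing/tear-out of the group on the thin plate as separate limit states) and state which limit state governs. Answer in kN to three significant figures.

538 kN (bearing governs)

Bolt shear: A_b = π·22²/4 = 380.1 mm²; R_n = 579 × 380.1 × 6 × 2 / 1000 = 2641 kN → 0.75 × 2641 = 1980 kN.
Bearing (1.2 l_c t F_u ≤ 2.4 d t F_u): upper limit = 2.4·22·6·470 / 1000 = 148.9 kN.
  Edge l_c = 30 − 24/2 = 18 → r_n = 60.91 kN; interior l_c = 80 − 24 = 56 → r_n = 148.9 kN.
  R_n,bearing = 2·60.91 + 4·148.9 = 717.4 kN → 0.75 × 717.4 = 538 kN.
Bearing governs: 538 kN.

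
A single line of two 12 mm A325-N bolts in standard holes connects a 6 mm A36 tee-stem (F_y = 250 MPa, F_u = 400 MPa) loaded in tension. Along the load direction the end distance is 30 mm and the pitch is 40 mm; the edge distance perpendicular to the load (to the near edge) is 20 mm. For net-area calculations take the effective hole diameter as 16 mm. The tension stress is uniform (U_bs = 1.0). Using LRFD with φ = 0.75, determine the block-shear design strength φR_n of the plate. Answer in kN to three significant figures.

68.8 kN

Shear plane L_v = 30 + 1·40 = 70 mm; A_gv = 70 × 6 = 420 mm².
A_nv = (70 − 1.5·16) × 6 = 276 mm².
A_nt = (20 − 0.5·16) × 6 = 72 mm².
0.6 F_u A_nv = 66.24 kN; 0.6 F_y A_gv = 63 kN → shear yielding governs the shear term.
R_n = 63 + 1.0 × 400 × 72 / 1000 = 91.8 kN.
Design strength φR_n = 0.75 × 91.8 = 68.8 kN.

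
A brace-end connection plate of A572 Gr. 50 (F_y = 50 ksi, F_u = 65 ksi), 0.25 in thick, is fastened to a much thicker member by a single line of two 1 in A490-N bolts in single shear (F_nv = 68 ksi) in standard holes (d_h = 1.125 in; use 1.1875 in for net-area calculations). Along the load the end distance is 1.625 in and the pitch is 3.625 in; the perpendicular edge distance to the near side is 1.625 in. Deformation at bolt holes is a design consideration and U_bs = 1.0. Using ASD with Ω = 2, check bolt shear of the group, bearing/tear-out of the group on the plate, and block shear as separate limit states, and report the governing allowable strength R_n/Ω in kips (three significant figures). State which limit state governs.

25.3 kips (block shear governs)

Bolt shear: A_b = π·1²/4 = 0.7854 in²; R_n = 68 × 0.7854 × 2 × 1 = 106.8 kips → 106.8 / 2 = 53.4 kips.
Bearing: edge l_c = 1.062, r_n = 20.72 kips; interior l_c = 2.5, r_n = 39 kips; R_n = 20.72 + 1·39 = 59.72 kips → 29.9 kips.
Block shear: A_gv = 1.312, A_nv = 0.8672, A_nt = 0.2578 in²; R_n = min(0.6F_uA_nv, 0.6F_yA_gv) + U_bs·F_u·A_nt = 50.58 kips → 25.3 kips.
Block shear governs: 25.3 kips.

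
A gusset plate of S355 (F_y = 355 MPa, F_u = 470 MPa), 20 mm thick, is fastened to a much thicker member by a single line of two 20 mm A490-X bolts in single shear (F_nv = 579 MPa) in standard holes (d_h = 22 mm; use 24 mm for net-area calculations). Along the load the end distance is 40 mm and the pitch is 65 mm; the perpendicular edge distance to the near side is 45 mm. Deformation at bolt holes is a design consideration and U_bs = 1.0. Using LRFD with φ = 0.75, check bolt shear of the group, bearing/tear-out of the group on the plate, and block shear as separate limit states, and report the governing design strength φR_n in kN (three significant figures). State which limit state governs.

273 kN (bolt shear governs)

Bolt shear: A_b = π·20²/4 = 314.2 mm²; R_n = 579 × 314.2 × 2 × 1 / 1000 = 363.8 kN → 0.75 × 363.8 = 273 kN.
Bearing: edge l_c = 29, r_n = 327.1 kN; interior l_c = 43, r_n = 451.2 kN; R_n = 327.1 + 1·451.2 = 778.3 kN → 584 kN.
Block shear: A_gv = 2100, A_nv = 1380, A_nt = 660 mm²; R_n = min(0.6F_uA_nv, 0.6F_yA_gv) + U_bs·F_u·A_nt = 699.4 kN → 525 kN.
Bolt shear governs: 273 kN.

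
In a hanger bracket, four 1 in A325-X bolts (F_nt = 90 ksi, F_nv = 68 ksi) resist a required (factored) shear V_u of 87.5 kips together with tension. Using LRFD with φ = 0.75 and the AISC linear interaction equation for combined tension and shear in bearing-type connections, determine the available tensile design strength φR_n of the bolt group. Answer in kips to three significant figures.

A_b = π·1²/4 = 0.7854 in²; f_rv = 87.5 / (4 × 0.7854) = 27.85 ksi.
F'_nt = 1.3 F_nt − (F_nt / φF_nv) f_rv = 1.3·90 − (90/(0.75·68))·27.85 = 67.85 ksi, capped at F_nt → F'_nt = 67.85 ksi.
R_n = F'_nt · A_b · n = 67.85 × 0.7854 × 4 = 213.2 kips.
Design strength φR_n = 0.75 × 213.2 = 160 kips.

160 kips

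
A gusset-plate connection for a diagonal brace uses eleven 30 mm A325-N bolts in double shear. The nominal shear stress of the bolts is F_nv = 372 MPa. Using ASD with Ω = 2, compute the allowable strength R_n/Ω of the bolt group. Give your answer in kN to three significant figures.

2890 kN

A_b = π × 30² / 4 = 706.9 mm².
R_n = F_nv · A_b · n · n_s = 372 × 706.9 × 11 × 2 / 1000 = 5785 kN.
Allowable strength R_n/Ω = 5785 / 2 = 2890 kN.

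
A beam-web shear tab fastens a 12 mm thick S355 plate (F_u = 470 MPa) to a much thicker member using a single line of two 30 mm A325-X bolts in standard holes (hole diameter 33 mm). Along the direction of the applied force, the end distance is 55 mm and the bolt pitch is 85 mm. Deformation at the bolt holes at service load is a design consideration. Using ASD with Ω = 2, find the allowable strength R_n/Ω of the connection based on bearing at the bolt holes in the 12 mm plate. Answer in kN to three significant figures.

306 kN

Per bolt r_n = 1.2 l_c t F_u ≤ 2.4 d t F_u; upper limit = 2.4 × 30 × 12 × 470 / 1000 = 406.1 kN.
Edge bolt: l_c = 55 − 33/2 = 38.5 mm → 1.2 × 38.5 × 12 × 470 / 1000 = 260.6 → r_n = 260.6 kN.
Interior bolts: l_c = 85 − 33 = 52 mm → 1.2 × 52 × 12 × 470 / 1000 = 351.9 → r_n = 351.9 kN.
R_n = 1 × 260.6 + 1 × 351.9 = 612.5 kN.
Allowable strength R_n/Ω = 612.5 / 2 = 306 kN.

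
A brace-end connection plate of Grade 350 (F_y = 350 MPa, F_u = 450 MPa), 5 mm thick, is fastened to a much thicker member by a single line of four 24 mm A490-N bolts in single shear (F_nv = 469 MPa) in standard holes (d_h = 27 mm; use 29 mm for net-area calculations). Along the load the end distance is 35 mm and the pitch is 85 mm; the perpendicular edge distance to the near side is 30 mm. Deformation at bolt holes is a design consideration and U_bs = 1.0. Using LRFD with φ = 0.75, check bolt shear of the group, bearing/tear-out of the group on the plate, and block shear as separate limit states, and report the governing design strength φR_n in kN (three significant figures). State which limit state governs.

Bolt shear: A_b = π·24²/4 = 452.4 mm²; R_n = 469 × 452.4 × 4 × 1 / 1000 = 848.7 kN → 0.75 × 848.7 = 637 kN.
Bearing: edge l_c = 21.5, r_n = 58.05 kN; interior l_c = 58, r_n = 129.6 kN; R_n = 58.05 + 3·129.6 = 446.8 kN → 335 kN.
Block shear: A_gv = 1450, A_nv = 942.5, A_nt = 77.5 mm²; R_n = min(0.6F_uA_nv, 0.6F_yA_gv) + U_bs·F_u·A_nt = 289.4 kN → 217 kN.
Block shear governs: 217 kN.

217 kN (block shear governs)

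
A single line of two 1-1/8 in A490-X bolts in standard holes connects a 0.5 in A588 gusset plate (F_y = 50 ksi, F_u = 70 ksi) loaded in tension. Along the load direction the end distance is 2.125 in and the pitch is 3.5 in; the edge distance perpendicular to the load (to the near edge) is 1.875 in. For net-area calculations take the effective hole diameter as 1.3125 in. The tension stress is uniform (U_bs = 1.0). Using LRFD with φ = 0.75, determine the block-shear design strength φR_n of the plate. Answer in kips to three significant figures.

Shear plane L_v = 2.125 + 1·3.5 = 5.625 in; A_gv = 5.625 × 0.5 = 2.812 in².
A_nv = (5.625 − 1.5·1.3125) × 0.5 = 1.828 in².
A_nt = (1.875 − 0.5·1.3125) × 0.5 = 0.6094 in².
0.6 F_u A_nv = 76.78 kips; 0.6 F_y A_gv = 84.38 kips → shear rupture governs the shear term.
R_n = 76.78 + 1.0 × 70 × 0.6094 = 119.4 kips.
Design strength φR_n = 0.75 × 119.4 = 89.6 kips.

89.6 kips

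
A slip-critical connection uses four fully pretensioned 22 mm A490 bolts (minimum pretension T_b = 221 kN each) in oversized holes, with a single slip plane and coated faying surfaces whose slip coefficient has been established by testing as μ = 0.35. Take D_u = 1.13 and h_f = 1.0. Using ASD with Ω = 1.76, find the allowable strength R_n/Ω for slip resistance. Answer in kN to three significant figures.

199 kN

R_n = μ · D_u · h_f · T_b · n_s · n_b = 0.35 × 1.13 × 1.0 × 221 × 1 × 4 = 349.6 kN.
Allowable strength R_n/Ω = 349.6 / 1.76 = 199 kN.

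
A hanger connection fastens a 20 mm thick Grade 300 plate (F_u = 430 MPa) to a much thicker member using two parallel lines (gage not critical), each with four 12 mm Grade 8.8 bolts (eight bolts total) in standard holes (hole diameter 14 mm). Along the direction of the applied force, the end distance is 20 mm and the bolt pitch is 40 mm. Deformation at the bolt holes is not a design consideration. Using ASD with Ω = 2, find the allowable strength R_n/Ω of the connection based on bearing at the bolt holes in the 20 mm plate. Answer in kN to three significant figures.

1100 kN

Per bolt r_n = 1.5 l_c t F_u ≤ 3.0 d t F_u; upper limit = 3.0 × 12 × 20 × 430 / 1000 = 309.6 kN.
Edge bolt: l_c = 20 − 14/2 = 13 mm → 1.5 × 13 × 20 × 430 / 1000 = 167.7 → r_n = 167.7 kN.
Interior bolts: l_c = 40 − 14 = 26 mm → 1.5 × 26 × 20 × 430 / 1000 = 335.4 → r_n = 309.6 kN.
R_n = 2 × 167.7 + 6 × 309.6 = 2193 kN.
Allowable strength R_n/Ω = 2193 / 2 = 1100 kN.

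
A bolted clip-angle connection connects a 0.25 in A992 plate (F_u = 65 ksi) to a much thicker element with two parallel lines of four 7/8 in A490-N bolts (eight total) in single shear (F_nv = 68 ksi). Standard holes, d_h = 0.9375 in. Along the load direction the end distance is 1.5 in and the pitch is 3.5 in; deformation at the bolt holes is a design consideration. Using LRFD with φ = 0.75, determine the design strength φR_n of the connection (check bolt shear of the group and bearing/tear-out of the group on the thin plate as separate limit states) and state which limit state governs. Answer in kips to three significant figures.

184 kips (bearing governs)

Bolt shear: A_b = π·0.875²/4 = 0.6013 in²; R_n = 68 × 0.6013 × 8 × 1 = 327.1 kips → 0.75 × 327.1 = 245 kips.
Bearing (1.2 l_c t F_u ≤ 2.4 d t F_u): upper limit = 2.4·0.875·0.25·65 = 34.12 kips.
  Edge l_c = 1.5 − 0.9375/2 = 1.031 → r_n = 20.11 kips; interior l_c = 3.5 − 0.9375 = 2.562 → r_n = 34.12 kips.
  R_n,bearing = 2·20.11 + 6·34.12 = 245 kips → 0.75 × 245 = 184 kips.
Bearing governs: 184 kips.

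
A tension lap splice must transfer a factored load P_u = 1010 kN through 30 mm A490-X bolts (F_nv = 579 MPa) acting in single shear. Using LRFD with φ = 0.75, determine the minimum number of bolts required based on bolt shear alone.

4 bolts

A_b = π·30²/4 = 706.9 mm².
Per-bolt design strength φR_n = 0.75 × 579 × 706.9 × 1 / 1000 = 307 kN.
n ≥ 1010 / 307 = 3.29 → use 4 bolts.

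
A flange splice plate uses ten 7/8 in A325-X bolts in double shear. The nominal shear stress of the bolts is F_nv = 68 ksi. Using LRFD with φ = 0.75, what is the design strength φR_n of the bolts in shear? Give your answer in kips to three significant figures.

613 kips

A_b = π × 0.875² / 4 = 0.6013 in².
R_n = F_nv · A_b · n · n_s = 68 × 0.6013 × 10 × 2 = 817.8 kips.
Design strength φR_n = 0.75 × 817.8 = 613 kips.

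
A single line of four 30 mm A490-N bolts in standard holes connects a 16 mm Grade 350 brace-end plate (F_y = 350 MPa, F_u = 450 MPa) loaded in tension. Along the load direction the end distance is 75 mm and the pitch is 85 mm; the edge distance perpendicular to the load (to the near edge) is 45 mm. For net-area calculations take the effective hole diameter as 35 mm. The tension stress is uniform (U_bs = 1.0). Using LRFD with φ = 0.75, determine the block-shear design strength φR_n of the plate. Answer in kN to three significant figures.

821 kN

Shear plane L_v = 75 + 3·85 = 330 mm; A_gv = 330 × 16 = 5280 mm².
A_nv = (330 − 3.5·35) × 16 = 3320 mm².
A_nt = (45 − 0.5·35) × 16 = 440 mm².
0.6 F_u A_nv = 896.4 kN; 0.6 F_y A_gv = 1109 kN → shear rupture governs the shear term.
R_n = 896.4 + 1.0 × 450 × 440 / 1000 = 1094 kN.
Design strength φR_n = 0.75 × 1094 = 821 kN.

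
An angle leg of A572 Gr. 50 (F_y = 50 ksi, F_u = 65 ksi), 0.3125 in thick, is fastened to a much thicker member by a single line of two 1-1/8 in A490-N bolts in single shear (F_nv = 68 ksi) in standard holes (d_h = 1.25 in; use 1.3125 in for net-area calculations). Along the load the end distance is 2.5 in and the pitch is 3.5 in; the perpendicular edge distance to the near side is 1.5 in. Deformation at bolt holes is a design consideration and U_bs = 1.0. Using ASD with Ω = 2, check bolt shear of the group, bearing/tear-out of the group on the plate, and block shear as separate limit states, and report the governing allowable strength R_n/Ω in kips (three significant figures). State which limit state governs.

Bolt shear: A_b = π·1.125²/4 = 0.994 in²; R_n = 68 × 0.994 × 2 × 1 = 135.2 kips → 135.2 / 2 = 67.6 kips.
Bearing: edge l_c = 1.875, r_n = 45.7 kips; interior l_c = 2.25, r_n = 54.84 kips; R_n = 45.7 + 1·54.84 = 100.5 kips → 50.3 kips.
Block shear: A_gv = 1.875, A_nv = 1.26, A_nt = 0.2637 in²; R_n = min(0.6F_uA_nv, 0.6F_yA_gv) + U_bs·F_u·A_nt = 66.27 kips → 33.1 kips.
Block shear governs: 33.1 kips.

33.1 kips (block shear governs)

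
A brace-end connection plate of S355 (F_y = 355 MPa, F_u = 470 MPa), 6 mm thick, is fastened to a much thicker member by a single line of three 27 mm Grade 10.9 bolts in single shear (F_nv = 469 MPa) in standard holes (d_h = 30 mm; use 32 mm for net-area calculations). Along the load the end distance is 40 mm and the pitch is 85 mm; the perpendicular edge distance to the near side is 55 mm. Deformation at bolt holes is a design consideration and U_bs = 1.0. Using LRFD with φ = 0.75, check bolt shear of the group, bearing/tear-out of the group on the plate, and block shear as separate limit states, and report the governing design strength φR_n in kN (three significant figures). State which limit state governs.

247 kN (block shear governs)

Bolt shear: A_b = π·27²/4 = 572.6 mm²; R_n = 469 × 572.6 × 3 × 1 / 1000 = 805.6 kN → 0.75 × 805.6 = 604 kN.
Bearing: edge l_c = 25, r_n = 84.6 kN; interior l_c = 55, r_n = 182.7 kN; R_n = 84.6 + 2·182.7 = 450.1 kN → 338 kN.
Block shear: A_gv = 1260, A_nv = 780, A_nt = 234 mm²; R_n = min(0.6F_uA_nv, 0.6F_yA_gv) + U_bs·F_u·A_nt = 329.9 kN → 247 kN.
Block shear governs: 247 kN.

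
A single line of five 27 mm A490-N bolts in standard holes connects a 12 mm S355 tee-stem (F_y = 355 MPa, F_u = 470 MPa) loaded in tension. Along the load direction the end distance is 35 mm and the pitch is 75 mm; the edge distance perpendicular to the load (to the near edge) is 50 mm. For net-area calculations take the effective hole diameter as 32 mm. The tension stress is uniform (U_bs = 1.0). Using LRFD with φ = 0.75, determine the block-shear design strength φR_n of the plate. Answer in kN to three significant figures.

629 kN

Shear plane L_v = 35 + 4·75 = 335 mm; A_gv = 335 × 12 = 4020 mm².
A_nv = (335 − 4.5·32) × 12 = 2292 mm².
A_nt = (50 − 0.5·32) × 12 = 408 mm².
0.6 F_u A_nv = 646.3 kN; 0.6 F_y A_gv = 856.3 kN → shear rupture governs the shear term.
R_n = 646.3 + 1.0 × 470 × 408 / 1000 = 838.1 kN.
Design strength φR_n = 0.75 × 838.1 = 629 kN.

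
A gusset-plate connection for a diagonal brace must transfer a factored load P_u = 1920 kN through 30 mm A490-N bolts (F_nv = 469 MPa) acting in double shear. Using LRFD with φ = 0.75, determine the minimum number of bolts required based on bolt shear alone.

A_b = π·30²/4 = 706.9 mm².
Per-bolt design strength φR_n = 0.75 × 469 × 706.9 × 2 / 1000 = 497.3 kN.
n ≥ 1920 / 497.3 = 3.861 → use 4 bolts.

4 bolts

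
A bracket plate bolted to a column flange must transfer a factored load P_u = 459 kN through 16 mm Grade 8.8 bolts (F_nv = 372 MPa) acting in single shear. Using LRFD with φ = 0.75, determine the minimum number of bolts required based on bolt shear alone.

9 bolts

A_b = π·16²/4 = 201.1 mm².
Per-bolt design strength φR_n = 0.75 × 372 × 201.1 × 1 / 1000 = 56.1 kN.
n ≥ 459 / 56.1 = 8.182 → use 9 bolts.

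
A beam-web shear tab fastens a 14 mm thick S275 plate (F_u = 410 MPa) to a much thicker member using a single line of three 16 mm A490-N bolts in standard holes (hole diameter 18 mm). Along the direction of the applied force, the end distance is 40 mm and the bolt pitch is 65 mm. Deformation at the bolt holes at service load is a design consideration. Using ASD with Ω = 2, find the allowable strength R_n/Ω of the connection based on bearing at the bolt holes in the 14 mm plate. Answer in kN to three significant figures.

Per bolt r_n = 1.2 l_c t F_u ≤ 2.4 d t F_u; upper limit = 2.4 × 16 × 14 × 410 / 1000 = 220.4 kN.
Edge bolt: l_c = 40 − 18/2 = 31 mm → 1.2 × 31 × 14 × 410 / 1000 = 213.5 → r_n = 213.5 kN.
Interior bolts: l_c = 65 − 18 = 47 mm → 1.2 × 47 × 14 × 410 / 1000 = 323.7 → r_n = 220.4 kN.
R_n = 1 × 213.5 + 2 × 220.4 = 654.4 kN.
Allowable strength R_n/Ω = 654.4 / 2 = 327 kN.

327 kN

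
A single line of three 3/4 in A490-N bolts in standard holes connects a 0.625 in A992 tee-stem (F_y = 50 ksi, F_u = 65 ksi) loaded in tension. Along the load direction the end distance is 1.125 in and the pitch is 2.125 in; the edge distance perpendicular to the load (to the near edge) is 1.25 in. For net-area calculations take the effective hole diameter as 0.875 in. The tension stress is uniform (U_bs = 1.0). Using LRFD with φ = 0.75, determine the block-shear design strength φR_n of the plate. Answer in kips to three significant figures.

Shear plane L_v = 1.125 + 2·2.125 = 5.375 in; A_gv = 5.375 × 0.625 = 3.359 in².
A_nv = (5.375 − 2.5·0.875) × 0.625 = 1.992 in².
A_nt = (1.25 − 0.5·0.875) × 0.625 = 0.5078 in².
0.6 F_u A_nv = 77.7 kips; 0.6 F_y A_gv = 100.8 kips → shear rupture governs the shear term.
R_n = 77.7 + 1.0 × 65 × 0.5078 = 110.7 kips.
Design strength φR_n = 0.75 × 110.7 = 83 kips.

83 kips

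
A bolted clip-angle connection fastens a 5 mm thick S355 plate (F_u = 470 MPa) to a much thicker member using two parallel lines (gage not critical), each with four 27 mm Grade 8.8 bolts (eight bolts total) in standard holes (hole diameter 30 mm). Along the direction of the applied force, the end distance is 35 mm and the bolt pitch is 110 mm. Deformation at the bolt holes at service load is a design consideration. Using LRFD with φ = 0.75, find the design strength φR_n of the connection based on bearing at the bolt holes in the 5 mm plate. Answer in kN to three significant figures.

Per bolt r_n = 1.2 l_c t F_u ≤ 2.4 d t F_u; upper limit = 2.4 × 27 × 5 × 470 / 1000 = 152.3 kN.
Edge bolt: l_c = 35 − 30/2 = 20 mm → 1.2 × 20 × 5 × 470 / 1000 = 56.4 → r_n = 56.4 kN.
Interior bolts: l_c = 110 − 30 = 80 mm → 1.2 × 80 × 5 × 470 / 1000 = 225.6 → r_n = 152.3 kN.
R_n = 2 × 56.4 + 6 × 152.3 = 1026 kN.
Design strength φR_n = 0.75 × 1026 = 770 kN.

770 kN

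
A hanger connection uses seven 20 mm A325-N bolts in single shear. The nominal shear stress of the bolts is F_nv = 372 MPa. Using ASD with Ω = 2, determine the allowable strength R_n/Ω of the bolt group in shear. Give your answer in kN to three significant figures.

A_b = π × 20² / 4 = 314.2 mm².
R_n = F_nv · A_b · n · n_s = 372 × 314.2 × 7 × 1 / 1000 = 818.1 kN.
Allowable strength R_n/Ω = 818.1 / 2 = 409 kN.

409 kN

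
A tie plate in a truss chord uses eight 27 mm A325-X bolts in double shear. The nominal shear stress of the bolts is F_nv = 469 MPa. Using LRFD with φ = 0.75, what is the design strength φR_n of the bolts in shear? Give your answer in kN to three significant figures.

3220 kN

A_b = π × 27² / 4 = 572.6 mm².
R_n = F_nv · A_b · n · n_s = 469 × 572.6 × 8 × 2 / 1000 = 4296 kN.
Design strength φR_n = 0.75 × 4296 = 3220 kN.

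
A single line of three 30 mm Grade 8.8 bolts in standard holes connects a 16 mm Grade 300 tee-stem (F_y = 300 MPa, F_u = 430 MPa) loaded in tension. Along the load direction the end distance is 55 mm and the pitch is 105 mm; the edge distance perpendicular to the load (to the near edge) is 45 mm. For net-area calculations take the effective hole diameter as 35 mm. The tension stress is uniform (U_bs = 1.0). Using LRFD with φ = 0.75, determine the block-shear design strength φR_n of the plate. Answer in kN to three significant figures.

691 kN

Shear plane L_v = 55 + 2·105 = 265 mm; A_gv = 265 × 16 = 4240 mm².
A_nv = (265 − 2.5·35) × 16 = 2840 mm².
A_nt = (45 − 0.5·35) × 16 = 440 mm².
0.6 F_u A_nv = 732.7 kN; 0.6 F_y A_gv = 763.2 kN → shear rupture governs the shear term.
R_n = 732.7 + 1.0 × 430 × 440 / 1000 = 921.9 kN.
Design strength φR_n = 0.75 × 921.9 = 691 kN.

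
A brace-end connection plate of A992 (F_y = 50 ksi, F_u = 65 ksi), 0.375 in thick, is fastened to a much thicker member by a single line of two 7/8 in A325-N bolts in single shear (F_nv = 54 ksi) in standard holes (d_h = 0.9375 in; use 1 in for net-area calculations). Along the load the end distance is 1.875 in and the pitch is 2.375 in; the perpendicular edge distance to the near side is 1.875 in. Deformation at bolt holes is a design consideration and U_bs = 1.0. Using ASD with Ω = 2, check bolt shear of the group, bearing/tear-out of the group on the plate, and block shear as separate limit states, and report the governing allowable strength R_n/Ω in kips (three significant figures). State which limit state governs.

32.5 kips (bolt shear governs)

Bolt shear: A_b = π·0.875²/4 = 0.6013 in²; R_n = 54 × 0.6013 × 2 × 1 = 64.94 kips → 64.94 / 2 = 32.5 kips.
Bearing: edge l_c = 1.406, r_n = 41.13 kips; interior l_c = 1.438, r_n = 42.05 kips; R_n = 41.13 + 1·42.05 = 83.18 kips → 41.6 kips.
Block shear: A_gv = 1.594, A_nv = 1.031, A_nt = 0.5156 in²; R_n = min(0.6F_uA_nv, 0.6F_yA_gv) + U_bs·F_u·A_nt = 73.73 kips → 36.9 kips.
Bolt shear governs: 32.5 kips.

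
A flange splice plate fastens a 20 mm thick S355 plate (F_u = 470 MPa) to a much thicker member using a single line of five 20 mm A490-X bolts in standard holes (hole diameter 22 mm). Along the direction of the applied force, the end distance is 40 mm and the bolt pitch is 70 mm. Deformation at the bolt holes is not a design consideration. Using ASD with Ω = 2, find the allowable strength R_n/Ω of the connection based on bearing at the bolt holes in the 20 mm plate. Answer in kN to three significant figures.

1330 kN

Per bolt r_n = 1.5 l_c t F_u ≤ 3.0 d t F_u; upper limit = 3.0 × 20 × 20 × 470 / 1000 = 564 kN.
Edge bolt: l_c = 40 − 22/2 = 29 mm → 1.5 × 29 × 20 × 470 / 1000 = 408.9 → r_n = 408.9 kN.
Interior bolts: l_c = 70 − 22 = 48 mm → 1.5 × 48 × 20 × 470 / 1000 = 676.8 → r_n = 564 kN.
R_n = 1 × 408.9 + 4 × 564 = 2665 kN.
Allowable strength R_n/Ω = 2665 / 2 = 1330 kN.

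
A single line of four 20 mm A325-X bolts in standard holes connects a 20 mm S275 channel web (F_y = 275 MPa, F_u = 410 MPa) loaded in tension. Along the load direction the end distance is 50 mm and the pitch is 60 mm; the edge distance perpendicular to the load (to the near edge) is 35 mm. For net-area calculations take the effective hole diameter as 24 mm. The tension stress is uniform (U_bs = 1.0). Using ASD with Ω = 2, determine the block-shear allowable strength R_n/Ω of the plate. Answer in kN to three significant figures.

Shear plane L_v = 50 + 3·60 = 230 mm; A_gv = 230 × 20 = 4600 mm².
A_nv = (230 − 3.5·24) × 20 = 2920 mm².
A_nt = (35 − 0.5·24) × 20 = 460 mm².
0.6 F_u A_nv = 718.3 kN; 0.6 F_y A_gv = 759 kN → shear rupture governs the shear term.
R_n = 718.3 + 1.0 × 410 × 460 / 1000 = 906.9 kN.
Allowable strength R_n/Ω = 906.9 / 2 = 453 kN.

453 kN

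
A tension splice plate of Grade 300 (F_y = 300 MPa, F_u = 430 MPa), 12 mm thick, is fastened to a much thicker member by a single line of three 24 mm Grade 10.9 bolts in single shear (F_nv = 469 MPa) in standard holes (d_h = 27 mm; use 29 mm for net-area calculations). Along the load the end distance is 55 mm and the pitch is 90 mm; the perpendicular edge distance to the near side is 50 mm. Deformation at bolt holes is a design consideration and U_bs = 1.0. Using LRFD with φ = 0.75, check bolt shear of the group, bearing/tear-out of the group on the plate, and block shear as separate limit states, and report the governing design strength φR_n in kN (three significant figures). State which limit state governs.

Bolt shear: A_b = π·24²/4 = 452.4 mm²; R_n = 469 × 452.4 × 3 × 1 / 1000 = 636.5 kN → 0.75 × 636.5 = 477 kN.
Bearing: edge l_c = 41.5, r_n = 257 kN; interior l_c = 63, r_n = 297.2 kN; R_n = 257 + 2·297.2 = 851.4 kN → 639 kN.
Block shear: A_gv = 2820, A_nv = 1950, A_nt = 426 mm²; R_n = min(0.6F_uA_nv, 0.6F_yA_gv) + U_bs·F_u·A_nt = 686.3 kN → 515 kN.
Bolt shear governs: 477 kN.

477 kN (bolt shear governs)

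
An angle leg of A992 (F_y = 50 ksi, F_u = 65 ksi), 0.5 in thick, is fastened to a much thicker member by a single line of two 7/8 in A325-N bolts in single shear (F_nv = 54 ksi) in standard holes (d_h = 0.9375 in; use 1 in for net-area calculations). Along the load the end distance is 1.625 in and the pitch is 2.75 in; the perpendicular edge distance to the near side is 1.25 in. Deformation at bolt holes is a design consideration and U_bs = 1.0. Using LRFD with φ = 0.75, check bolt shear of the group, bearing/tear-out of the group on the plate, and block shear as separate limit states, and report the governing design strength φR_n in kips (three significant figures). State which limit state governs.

Bolt shear: A_b = π·0.875²/4 = 0.6013 in²; R_n = 54 × 0.6013 × 2 × 1 = 64.94 kips → 0.75 × 64.94 = 48.7 kips.
Bearing: edge l_c = 1.156, r_n = 45.09 kips; interior l_c = 1.812, r_n = 68.25 kips; R_n = 45.09 + 1·68.25 = 113.3 kips → 85 kips.
Block shear: A_gv = 2.188, A_nv = 1.438, A_nt = 0.375 in²; R_n = min(0.6F_uA_nv, 0.6F_yA_gv) + U_bs·F_u·A_nt = 80.44 kips → 60.3 kips.
Bolt shear governs: 48.7 kips.

48.7 kips (bolt shear governs)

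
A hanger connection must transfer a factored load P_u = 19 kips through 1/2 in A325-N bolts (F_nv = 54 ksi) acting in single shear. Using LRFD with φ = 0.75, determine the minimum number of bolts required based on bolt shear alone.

A_b = π·0.5²/4 = 0.1963 in².
Per-bolt design strength φR_n = 0.75 × 54 × 0.1963 × 1 = 7.952 kips.
n ≥ 19 / 7.952 = 2.389 → use 3 bolts.

3 bolts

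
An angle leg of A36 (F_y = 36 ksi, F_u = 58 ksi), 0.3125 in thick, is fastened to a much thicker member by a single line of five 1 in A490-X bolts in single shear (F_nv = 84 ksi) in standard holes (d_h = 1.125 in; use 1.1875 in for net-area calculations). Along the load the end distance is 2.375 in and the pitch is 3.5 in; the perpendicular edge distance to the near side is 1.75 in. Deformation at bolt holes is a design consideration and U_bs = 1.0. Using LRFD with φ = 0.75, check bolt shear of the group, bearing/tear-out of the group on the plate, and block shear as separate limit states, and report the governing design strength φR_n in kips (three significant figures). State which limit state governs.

98.6 kips (block shear governs)

Bolt shear: A_b = π·1²/4 = 0.7854 in²; R_n = 84 × 0.7854 × 5 × 1 = 329.9 kips → 0.75 × 329.9 = 247 kips.
Bearing: edge l_c = 1.812, r_n = 39.42 kips; interior l_c = 2.375, r_n = 43.5 kips; R_n = 39.42 + 4·43.5 = 213.4 kips → 160 kips.
Block shear: A_gv = 5.117, A_nv = 3.447, A_nt = 0.3613 in²; R_n = min(0.6F_uA_nv, 0.6F_yA_gv) + U_bs·F_u·A_nt = 131.5 kips → 98.6 kips.
Block shear governs: 98.6 kips.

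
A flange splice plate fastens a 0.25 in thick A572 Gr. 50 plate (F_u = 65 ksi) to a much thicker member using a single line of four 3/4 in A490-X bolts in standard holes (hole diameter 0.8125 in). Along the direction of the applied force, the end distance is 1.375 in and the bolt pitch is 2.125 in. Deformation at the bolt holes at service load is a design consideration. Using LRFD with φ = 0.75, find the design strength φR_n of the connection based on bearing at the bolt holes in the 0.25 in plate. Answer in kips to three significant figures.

71.8 kips

Per bolt r_n = 1.2 l_c t F_u ≤ 2.4 d t F_u; upper limit = 2.4 × 0.75 × 0.25 × 65 = 29.25 kips.
Edge bolt: l_c = 1.375 − 0.8125/2 = 0.9688 in → 1.2 × 0.9688 × 0.25 × 65 = 18.89 → r_n = 18.89 kips.
Interior bolts: l_c = 2.125 − 0.8125 = 1.312 in → 1.2 × 1.312 × 0.25 × 65 = 25.59 → r_n = 25.59 kips.
R_n = 1 × 18.89 + 3 × 25.59 = 95.67 kips.
Design strength φR_n = 0.75 × 95.67 = 71.8 kips.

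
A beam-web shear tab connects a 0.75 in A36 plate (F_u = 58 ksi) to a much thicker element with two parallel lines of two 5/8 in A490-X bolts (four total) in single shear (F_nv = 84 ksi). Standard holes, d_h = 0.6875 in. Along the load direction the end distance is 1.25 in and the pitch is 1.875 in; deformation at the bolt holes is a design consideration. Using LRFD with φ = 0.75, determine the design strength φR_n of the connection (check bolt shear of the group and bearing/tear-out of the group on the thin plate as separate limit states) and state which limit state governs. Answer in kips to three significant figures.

Bolt shear: A_b = π·0.625²/4 = 0.3068 in²; R_n = 84 × 0.3068 × 4 × 1 = 103.1 kips → 0.75 × 103.1 = 77.3 kips.
Bearing (1.2 l_c t F_u ≤ 2.4 d t F_u): upper limit = 2.4·0.625·0.75·58 = 65.25 kips.
  Edge l_c = 1.25 − 0.6875/2 = 0.9062 → r_n = 47.31 kips; interior l_c = 1.875 − 0.6875 = 1.188 → r_n = 61.99 kips.
  R_n,bearing = 2·47.31 + 2·61.99 = 218.6 kips → 0.75 × 218.6 = 164 kips.
Bolt shear governs: 77.3 kips.

77.3 kips (bolt shear governs)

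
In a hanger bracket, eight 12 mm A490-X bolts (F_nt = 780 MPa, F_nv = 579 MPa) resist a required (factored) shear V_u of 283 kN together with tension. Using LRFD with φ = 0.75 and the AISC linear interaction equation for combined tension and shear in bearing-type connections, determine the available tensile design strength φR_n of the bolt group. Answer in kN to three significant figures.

307 kN

A_b = π·12²/4 = 113.1 mm²; f_rv = 283 × 1000 / (8 × 113.1) = 312.8 MPa.
F'_nt = 1.3 F_nt − (F_nt / φF_nv) f_rv = 1.3·780 − (780/(0.75·579))·312.8 = 452.2 MPa, capped at F_nt → F'_nt = 452.2 MPa.
R_n = F'_nt · A_b · n = 452.2 × 113.1 × 8 / 1000 = 409.1 kN.
Design strength φR_n = 0.75 × 409.1 = 307 kN.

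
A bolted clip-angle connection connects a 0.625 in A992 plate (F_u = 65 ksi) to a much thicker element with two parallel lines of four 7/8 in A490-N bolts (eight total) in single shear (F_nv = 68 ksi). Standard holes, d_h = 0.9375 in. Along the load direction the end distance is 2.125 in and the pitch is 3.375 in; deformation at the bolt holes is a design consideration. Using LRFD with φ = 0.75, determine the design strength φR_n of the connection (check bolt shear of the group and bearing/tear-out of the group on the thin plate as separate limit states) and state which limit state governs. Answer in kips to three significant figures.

245 kips (bolt shear governs)

Bolt shear: A_b = π·0.875²/4 = 0.6013 in²; R_n = 68 × 0.6013 × 8 × 1 = 327.1 kips → 0.75 × 327.1 = 245 kips.
Bearing (1.2 l_c t F_u ≤ 2.4 d t F_u): upper limit = 2.4·0.875·0.625·65 = 85.31 kips.
  Edge l_c = 2.125 − 0.9375/2 = 1.656 → r_n = 80.74 kips; interior l_c = 3.375 − 0.9375 = 2.438 → r_n = 85.31 kips.
  R_n,bearing = 2·80.74 + 6·85.31 = 673.4 kips → 0.75 × 673.4 = 505 kips.
Bolt shear governs: 245 kips.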